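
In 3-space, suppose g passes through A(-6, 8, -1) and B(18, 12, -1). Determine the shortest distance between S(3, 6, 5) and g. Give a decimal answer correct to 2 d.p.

6.92

A direction vector for g is B − A = (24, 4, 0).
Taking (-6, 8, -1) on g with direction v = (24, 4, 0): w = S − (-6, 8, -1) = (9, -2, 6), and w × v = (-24, 144, 84).
Distance = |w × v| / |v| = √28368 / √592 ≈ 6.92.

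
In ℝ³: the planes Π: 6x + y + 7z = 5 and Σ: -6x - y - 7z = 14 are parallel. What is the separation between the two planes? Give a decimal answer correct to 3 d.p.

Rescale Σ by 1/(-1): 6x + y + 7z = -14. Then distance = |5 − (-14)| / √86 ≈ 2.049.

2.049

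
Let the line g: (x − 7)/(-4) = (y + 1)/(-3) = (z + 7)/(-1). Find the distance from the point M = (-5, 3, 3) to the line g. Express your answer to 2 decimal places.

g has direction (-4, -3, -1) through (7, -1, -7).
Taking (7, -1, -7) on g with direction v = (-4, -3, -1): w = M − (7, -1, -7) = (-12, 4, 10), and w × v = (26, -52, 52).
Distance = |w × v| / |v| = √6084 / √26 ≈ 15.30.

15.30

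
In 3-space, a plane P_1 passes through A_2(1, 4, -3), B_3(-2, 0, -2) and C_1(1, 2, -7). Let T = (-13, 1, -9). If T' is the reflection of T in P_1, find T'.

A_2B_3 = (-3, -4, 1), A_2C_1 = (0, -2, -4); a normal to P_1 is A_2B_3 × A_2C_1 = (18, -12, 6).
Using A_2: P_1 has equation 18x - 12y + 6z = -48.
λ = (n·T − d)/|n|² = (-300 − (-48))/504 = -1/2.
Reflection = T − 2λn = (-13, 1, -9) − (-1)·(18, -12, 6) = (5, -11, -3).

(5, -11, -3)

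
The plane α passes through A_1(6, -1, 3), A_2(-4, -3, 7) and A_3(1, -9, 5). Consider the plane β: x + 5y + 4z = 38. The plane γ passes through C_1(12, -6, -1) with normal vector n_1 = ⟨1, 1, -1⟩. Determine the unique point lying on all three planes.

(6, 4, 3)

A_1A_2 = (-10, -2, 4), A_1A_3 = (-5, -8, 2); a normal to α is A_1A_2 × A_1A_3 = (28, 0, 70).
Using A_1: α has equation 28x + 70z = 378.
γ: n_1·r = n_1·C_1 gives x + y - z = 7.
Solving the 3×3 linear system 28x + 70z = 378, x + 5y + 4z = 38, x + y - z = 7 (e.g. by elimination or Cramer's rule, determinant = -532) gives (6, 4, 3).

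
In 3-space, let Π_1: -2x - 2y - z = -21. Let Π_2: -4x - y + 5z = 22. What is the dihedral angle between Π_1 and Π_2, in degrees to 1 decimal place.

cos θ = |n₁·n₂| / (|n₁||n₂|) = |5| / (√9 · √42).
θ = arccos(0.25717) ≈ 75.1°.

75.1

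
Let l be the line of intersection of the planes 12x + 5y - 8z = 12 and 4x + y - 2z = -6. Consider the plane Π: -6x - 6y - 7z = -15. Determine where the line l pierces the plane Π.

Direction of l: (12, 5, -8) × (4, 1, -2) = (-2, -8, -8).
A point on l: solving the two plane equations with x = -10 gives (-10, -4, -19).
Substitute r = (-10, -4, -19) + t(-2, -8, -8) into the plane: 217 + 116t = -15, so t = -2.
Intersection: (-10, -4, -19) + (-2)·(-2, -8, -8) = (-6, 12, -3).

(-6, 12, -3)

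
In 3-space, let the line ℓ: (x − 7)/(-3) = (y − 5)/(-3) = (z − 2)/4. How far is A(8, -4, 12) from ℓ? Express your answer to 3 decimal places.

ℓ has direction (-3, -3, 4) through (7, 5, 2).
Taking (7, 5, 2) on ℓ with direction v = (-3, -3, 4): w = A − (7, 5, 2) = (1, -9, 10), and w × v = (-6, -34, -30).
Distance = |w × v| / |v| = √2092 / √34 ≈ 7.844.

7.844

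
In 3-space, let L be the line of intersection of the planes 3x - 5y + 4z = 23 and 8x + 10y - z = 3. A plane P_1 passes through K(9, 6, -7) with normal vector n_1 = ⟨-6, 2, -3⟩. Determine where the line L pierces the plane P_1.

(1, 0, 5)

Direction of L: (3, -5, 4) × (8, 10, -1) = (-35, 35, 70).
A point on L: solving the two plane equations with x = 0 gives (0, 1, 7).
P_1: n_1·r = n_1·K gives -6x + 2y - 3z = -21.
Substitute r = (0, 1, 7) + t(-35, 35, 70) into the plane: -19 + 70t = -21, so t = -1/35.
Intersection: (0, 1, 7) + (-1/35)·(-35, 35, 70) = (1, 0, 5).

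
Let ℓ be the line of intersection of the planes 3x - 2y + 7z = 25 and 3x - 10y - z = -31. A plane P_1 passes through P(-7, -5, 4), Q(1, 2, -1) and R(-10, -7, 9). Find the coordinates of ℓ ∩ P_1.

Direction of ℓ: (3, -2, 7) × (3, -10, -1) = (72, 24, -24).
A point on ℓ: solving the two plane equations with x = 4 gives (4, 4, 3).
PQ = (8, 7, -5), PR = (-3, -2, 5); a normal to P_1 is PQ × PR = (25, -25, 5).
Using P: P_1 has equation 25x - 25y + 5z = -30.
Substitute r = (4, 4, 3) + t(72, 24, -24) into the plane: 15 + 1080t = -30, so t = -1/24.
Intersection: (4, 4, 3) + (-1/24)·(72, 24, -24) = (1, 3, 4).

(1, 3, 4)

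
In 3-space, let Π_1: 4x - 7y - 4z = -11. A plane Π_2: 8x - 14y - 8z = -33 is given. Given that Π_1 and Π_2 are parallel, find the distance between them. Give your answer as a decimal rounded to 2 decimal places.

Rescale Π_2 by 1/2: 4x - 7y - 4z = -33/2. Then distance = |-11 − (-33/2)| / √81 ≈ 0.61.

0.61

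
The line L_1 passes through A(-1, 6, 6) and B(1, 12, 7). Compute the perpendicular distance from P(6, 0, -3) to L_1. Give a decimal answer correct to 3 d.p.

A direction vector for L_1 is B − A = (2, 6, 1).
Taking (-1, 6, 6) on L_1 with direction v = (2, 6, 1): w = P − (-1, 6, 6) = (7, -6, -9), and w × v = (48, -25, 54).
Distance = |w × v| / |v| = √5845 / √41 ≈ 11.940.

11.940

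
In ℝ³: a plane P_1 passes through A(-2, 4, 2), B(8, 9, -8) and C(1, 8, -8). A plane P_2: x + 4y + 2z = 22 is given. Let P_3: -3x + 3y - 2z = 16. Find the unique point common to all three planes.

AB = (10, 5, -10), AC = (3, 4, -10); a normal to P_1 is AB × AC = (-10, 70, 25).
Using A: P_1 has equation -10x + 70y + 25z = 350.
Solving the 3×3 linear system -10x + 70y + 25z = 350, x + 4y + 2z = 22, -3x + 3y - 2z = 16 (e.g. by elimination or Cramer's rule, determinant = 235) gives (2, 6, -2).

(2, 6, -2)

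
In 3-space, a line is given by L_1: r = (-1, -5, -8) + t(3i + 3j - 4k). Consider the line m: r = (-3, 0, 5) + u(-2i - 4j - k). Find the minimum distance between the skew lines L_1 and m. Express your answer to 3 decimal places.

0.659

Common perpendicular direction n = (3, 3, -4) × (-2, -4, -1) = (-19, 11, -6).
With w = (-3, 0, 5) − (-1, -5, -8) = (-2, 5, 13), w · n = 15.
Distance = |w · n| / |n| = |15| / √518 ≈ 0.659.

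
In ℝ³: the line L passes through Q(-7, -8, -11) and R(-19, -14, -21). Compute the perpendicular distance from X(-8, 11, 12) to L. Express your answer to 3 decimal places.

A direction vector for L is R − Q = (-12, -6, -10).
Taking (-7, -8, -11) on L with direction v = (-12, -6, -10): w = X − (-7, -8, -11) = (-1, 19, 23), and w × v = (-52, -286, 234).
Distance = |w × v| / |v| = √139256 / √280 ≈ 22.301.

22.301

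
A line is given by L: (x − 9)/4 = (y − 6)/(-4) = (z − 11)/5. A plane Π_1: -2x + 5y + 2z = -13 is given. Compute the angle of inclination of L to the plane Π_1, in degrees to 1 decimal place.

L has direction (4, -4, 5) through (9, 6, 11).
sin θ = |n·v| / (|n||v|) = |-18| / (√33 · √57) = 0.41503.
θ ≈ 24.5°.

24.5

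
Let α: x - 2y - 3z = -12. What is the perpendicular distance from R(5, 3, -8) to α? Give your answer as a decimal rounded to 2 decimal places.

9.35

n·R − d = (1)·(5) + (-2)·(3) + (-3)·(-8) − (-12) = 35; |n| = √14.
Distance = |35| / √14 = 35/√14 ≈ 9.35.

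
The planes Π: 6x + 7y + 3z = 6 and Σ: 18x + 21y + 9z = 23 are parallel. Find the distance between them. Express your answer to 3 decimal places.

Rescale Σ by 1/3: 6x + 7y + 3z = 23/3. Then distance = |6 − (23/3)| / √94 ≈ 0.172.

0.172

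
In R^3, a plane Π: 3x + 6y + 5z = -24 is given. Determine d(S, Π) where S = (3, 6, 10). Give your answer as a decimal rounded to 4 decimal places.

n·S − d = (3)·(3) + (6)·(6) + (5)·(10) − (-24) = 119; |n| = √70.
Distance = |119| / √70 = 119/√70 ≈ 14.2232.

14.2232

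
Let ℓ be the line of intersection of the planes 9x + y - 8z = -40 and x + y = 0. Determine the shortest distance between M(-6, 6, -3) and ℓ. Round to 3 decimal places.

Direction of ℓ: (9, 1, -8) × (1, 1, 0) = (8, -8, 8).
A point on ℓ: solving the two plane equations with x = -3 gives (-3, 3, 2).
Taking (-3, 3, 2) on ℓ with direction v = (8, -8, 8): w = M − (-3, 3, 2) = (-3, 3, -5), and w × v = (-16, -16, 0).
Distance = |w × v| / |v| = √512 / √192 ≈ 1.633.

1.633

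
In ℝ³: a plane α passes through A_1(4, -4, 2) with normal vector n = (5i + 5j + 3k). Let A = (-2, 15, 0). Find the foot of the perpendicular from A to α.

α: n·r = n·A_1 gives 5x + 5y + 3z = 6.
Foot = A − λn with λ = (n·A − d)/|n|² = (65 − 6)/59 = 1.
Foot = (-2, 15, 0) − 1·(5, 5, 3) = (-7, 10, -3).

(-7, 10, -3)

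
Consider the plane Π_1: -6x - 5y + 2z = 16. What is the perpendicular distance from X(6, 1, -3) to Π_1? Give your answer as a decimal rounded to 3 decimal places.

n·X − d = (-6)·(6) + (-5)·(1) + (2)·(-3) − 16 = -63; |n| = √65.
Distance = |-63| / √65 = 63/√65 ≈ 7.814.

7.814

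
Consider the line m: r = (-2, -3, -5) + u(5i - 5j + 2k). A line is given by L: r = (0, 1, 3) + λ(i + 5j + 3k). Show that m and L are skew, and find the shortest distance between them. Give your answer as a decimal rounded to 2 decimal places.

Common perpendicular direction n = (5, -5, 2) × (1, 5, 3) = (-25, -13, 30).
With w = (0, 1, 3) − (-2, -3, -5) = (2, 4, 8), w · n = 138.
Since n ≠ 0 the lines are not parallel, and w · n = 138 ≠ 0 so they do not intersect; hence they are skew.
Distance = |w · n| / |n| = |138| / √1694 ≈ 3.35.

3.35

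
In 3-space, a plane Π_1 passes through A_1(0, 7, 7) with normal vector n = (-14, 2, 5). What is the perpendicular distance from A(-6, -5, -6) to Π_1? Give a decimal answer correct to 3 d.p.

0.333

Π_1: n·r = n·A_1 gives -14x + 2y + 5z = 49.
n·A − d = (-14)·(-6) + (2)·(-5) + (5)·(-6) − 49 = -5; |n| = √225.
Distance = |-5| / √225 = 5/√225 ≈ 0.333.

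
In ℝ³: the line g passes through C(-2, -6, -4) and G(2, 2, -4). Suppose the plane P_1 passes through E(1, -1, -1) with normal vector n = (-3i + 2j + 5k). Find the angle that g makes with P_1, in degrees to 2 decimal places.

4.16

A direction vector for g is G − C = (4, 8, 0).
P_1: n·r = n·E gives -3x + 2y + 5z = -10.
sin θ = |n·v| / (|n||v|) = |4| / (√38 · √80) = 0.07255.
θ ≈ 4.16°.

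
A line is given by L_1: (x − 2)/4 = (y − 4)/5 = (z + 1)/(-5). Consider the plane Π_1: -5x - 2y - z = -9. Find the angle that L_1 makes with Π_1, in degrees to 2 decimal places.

34.18

L_1 has direction (4, 5, -5) through (2, 4, -1).
sin θ = |n·v| / (|n||v|) = |-25| / (√30 · √66) = 0.56183.
θ ≈ 34.18°.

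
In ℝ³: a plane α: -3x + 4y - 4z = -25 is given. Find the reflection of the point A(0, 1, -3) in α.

(6, -7, 5)

λ = (n·A − d)/|n|² = (16 − (-25))/41 = 1.
Reflection = A − 2λn = (0, 1, -3) − 2·(-3, 4, -4) = (6, -7, 5).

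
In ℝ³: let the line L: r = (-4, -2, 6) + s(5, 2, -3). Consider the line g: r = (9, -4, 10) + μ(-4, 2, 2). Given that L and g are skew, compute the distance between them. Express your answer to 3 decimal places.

Common perpendicular direction n = (5, 2, -3) × (-4, 2, 2) = (10, 2, 18).
With w = (9, -4, 10) − (-4, -2, 6) = (13, -2, 4), w · n = 198.
Distance = |w · n| / |n| = |198| / √428 ≈ 9.571.

9.571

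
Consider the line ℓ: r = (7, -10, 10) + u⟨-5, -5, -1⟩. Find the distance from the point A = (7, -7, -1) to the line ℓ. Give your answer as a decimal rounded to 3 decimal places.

11.388

Taking (7, -10, 10) on ℓ with direction v = (-5, -5, -1): w = A − (7, -10, 10) = (0, 3, -11), and w × v = (-58, 55, 15).
Distance = |w × v| / |v| = √6614 / √51 ≈ 11.388.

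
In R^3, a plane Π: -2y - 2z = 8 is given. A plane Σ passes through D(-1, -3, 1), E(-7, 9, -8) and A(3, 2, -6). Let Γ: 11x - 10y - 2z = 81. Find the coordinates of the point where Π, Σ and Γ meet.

DE = (-6, 12, -9), DA = (4, 5, -7); a normal to Σ is DE × DA = (-39, -78, -78).
Using D: Σ has equation -39x - 78y - 78z = 195.
Solving the 3×3 linear system -2y - 2z = 8, -39x - 78y - 78z = 195, 11x - 10y - 2z = 81 (e.g. by elimination or Cramer's rule, determinant = -624) gives (3, -5, 1).

(3, -5, 1)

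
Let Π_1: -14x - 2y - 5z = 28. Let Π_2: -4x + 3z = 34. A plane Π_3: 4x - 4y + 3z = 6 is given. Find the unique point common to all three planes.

(-4, -1, 6)

Solving the 3×3 linear system -14x - 2y - 5z = 28, -4x + 3z = 34, 4x - 4y + 3z = 6 (e.g. by elimination or Cramer's rule, determinant = -296) gives (-4, -1, 6).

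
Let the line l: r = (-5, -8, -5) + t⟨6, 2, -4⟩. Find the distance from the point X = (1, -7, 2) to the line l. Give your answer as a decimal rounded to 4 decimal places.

Taking (-5, -8, -5) on l with direction v = (6, 2, -4): w = X − (-5, -8, -5) = (6, 1, 7), and w × v = (-18, 66, 6).
Distance = |w × v| / |v| = √4716 / √56 ≈ 9.1768.

9.1768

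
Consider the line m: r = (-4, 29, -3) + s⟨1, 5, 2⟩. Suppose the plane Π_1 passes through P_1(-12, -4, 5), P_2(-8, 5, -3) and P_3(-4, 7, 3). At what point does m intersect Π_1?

P_1P_2 = (4, 9, -8), P_1P_3 = (8, 11, -2); a normal to Π_1 is P_1P_2 × P_1P_3 = (70, -56, -28).
Using P_1: Π_1 has equation 70x - 56y - 28z = -756.
Substitute r = (-4, 29, -3) + t(1, 5, 2) into the plane: -1820 + (-266)t = -756, so t = -4.
Intersection: (-4, 29, -3) + (-4)·(1, 5, 2) = (-8, 9, -11).

(-8, 9, -11)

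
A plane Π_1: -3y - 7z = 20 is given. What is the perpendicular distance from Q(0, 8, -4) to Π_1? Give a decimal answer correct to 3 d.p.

2.101

n·Q − d = (0)·(0) + (-3)·(8) + (-7)·(-4) − 20 = -16; |n| = √58.
Distance = |-16| / √58 = 16/√58 ≈ 2.101.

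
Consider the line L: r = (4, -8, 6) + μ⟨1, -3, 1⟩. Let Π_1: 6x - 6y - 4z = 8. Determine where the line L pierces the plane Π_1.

(2, -2, 4)

Substitute r = (4, -8, 6) + t(1, -3, 1) into the plane: 48 + 20t = 8, so t = -2.
Intersection: (4, -8, 6) + (-2)·(1, -3, 1) = (2, -2, 4).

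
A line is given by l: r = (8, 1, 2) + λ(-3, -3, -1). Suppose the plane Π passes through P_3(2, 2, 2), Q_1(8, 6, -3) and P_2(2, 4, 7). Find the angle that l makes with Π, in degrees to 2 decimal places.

P_3Q_1 = (6, 4, -5), P_3P_2 = (0, 2, 5); a normal to Π is P_3Q_1 × P_3P_2 = (30, -30, 12).
Using P_3: Π has equation 30x - 30y + 12z = 24.
sin θ = |n·v| / (|n||v|) = |-12| / (√1944 · √19) = 0.06244.
θ ≈ 3.58°.

3.58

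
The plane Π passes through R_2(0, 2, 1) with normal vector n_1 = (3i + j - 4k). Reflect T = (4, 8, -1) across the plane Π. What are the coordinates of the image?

Π: n_1·r = n_1·R_2 gives 3x + y - 4z = -2.
λ = (n·T − d)/|n|² = (24 − (-2))/26 = 1.
Reflection = T − 2λn = (4, 8, -1) − 2·(3, 1, -4) = (-2, 6, 7).

(-2, 6, 7)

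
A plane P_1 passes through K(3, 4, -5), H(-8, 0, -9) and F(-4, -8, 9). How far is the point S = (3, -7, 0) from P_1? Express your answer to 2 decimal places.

KH = (-11, -4, -4), KF = (-7, -12, 14); a normal to P_1 is KH × KF = (-104, 182, 104).
Using K: P_1 has equation -104x + 182y + 104z = -104.
n·S − d = (-104)·(3) + (182)·(-7) + (104)·(0) − (-104) = -1482; |n| = √54756.
Distance = |-1482| / √54756 = 1482/√54756 ≈ 6.33.

6.33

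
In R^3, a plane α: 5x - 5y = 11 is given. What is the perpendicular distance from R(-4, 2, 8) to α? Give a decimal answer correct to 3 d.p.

n·R − d = (5)·(-4) + (-5)·(2) + (0)·(8) − 11 = -41; |n| = √50.
Distance = |-41| / √50 = 41/√50 ≈ 5.798.

5.798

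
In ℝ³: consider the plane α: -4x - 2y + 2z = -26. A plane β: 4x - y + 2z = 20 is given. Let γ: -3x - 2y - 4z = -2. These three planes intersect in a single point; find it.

Solving the 3×3 linear system -4x - 2y + 2z = -26, 4x - y + 2z = 20, -3x - 2y - 4z = -2 (e.g. by elimination or Cramer's rule, determinant = -74) gives (6, -2, -3).

(6, -2, -3)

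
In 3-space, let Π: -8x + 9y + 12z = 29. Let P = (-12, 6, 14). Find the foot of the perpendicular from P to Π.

Foot = P − λn with λ = (n·P − d)/|n|² = (318 − 29)/289 = 1.
Foot = (-12, 6, 14) − 1·(-8, 9, 12) = (-4, -3, 2).

(-4, -3, 2)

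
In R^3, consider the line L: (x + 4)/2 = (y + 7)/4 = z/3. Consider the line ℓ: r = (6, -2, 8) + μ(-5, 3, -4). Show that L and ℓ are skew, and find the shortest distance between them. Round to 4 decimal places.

2.0957

L has direction (2, 4, 3) through (-4, -7, 0).
Common perpendicular direction n = (2, 4, 3) × (-5, 3, -4) = (-25, -7, 26).
With w = (6, -2, 8) − (-4, -7, 0) = (10, 5, 8), w · n = -77.
Since n ≠ 0 the lines are not parallel, and w · n = -77 ≠ 0 so they do not intersect; hence they are skew.
Distance = |w · n| / |n| = |-77| / √1350 ≈ 2.0957.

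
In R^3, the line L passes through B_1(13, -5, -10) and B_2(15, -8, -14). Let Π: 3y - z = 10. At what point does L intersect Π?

(7, 4, 2)

A direction vector for L is B_2 − B_1 = (2, -3, -4).
Substitute r = (13, -5, -10) + t(2, -3, -4) into the plane: -5 + (-5)t = 10, so t = -3.
Intersection: (13, -5, -10) + (-3)·(2, -3, -4) = (7, 4, 2).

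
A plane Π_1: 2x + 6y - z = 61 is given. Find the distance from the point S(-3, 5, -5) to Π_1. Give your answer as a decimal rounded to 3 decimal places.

n·S − d = (2)·(-3) + (6)·(5) + (-1)·(-5) − 61 = -32; |n| = √41.
Distance = |-32| / √41 = 32/√41 ≈ 4.998.

4.998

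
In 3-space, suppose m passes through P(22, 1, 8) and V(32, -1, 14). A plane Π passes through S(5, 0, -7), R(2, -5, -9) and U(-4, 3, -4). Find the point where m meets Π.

A direction vector for m is V − P = (10, -2, 6).
SR = (-3, -5, -2), SU = (-9, 3, 3); a normal to Π is SR × SU = (-9, 27, -54).
Using S: Π has equation -9x + 27y - 54z = 333.
Substitute r = (22, 1, 8) + t(10, -2, 6) into the plane: -603 + (-468)t = 333, so t = -2.
Intersection: (22, 1, 8) + (-2)·(10, -2, 6) = (2, 5, -4).

(2, 5, -4)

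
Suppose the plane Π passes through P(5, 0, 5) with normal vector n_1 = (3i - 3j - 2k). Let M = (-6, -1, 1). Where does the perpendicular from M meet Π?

(-3, -4, -1)

Π: n_1·r = n_1·P gives 3x - 3y - 2z = 5.
Foot = M − λn with λ = (n·M − d)/|n|² = (-17 − 5)/22 = -1.
Foot = (-6, -1, 1) − (-1)·(3, -3, -2) = (-3, -4, -1).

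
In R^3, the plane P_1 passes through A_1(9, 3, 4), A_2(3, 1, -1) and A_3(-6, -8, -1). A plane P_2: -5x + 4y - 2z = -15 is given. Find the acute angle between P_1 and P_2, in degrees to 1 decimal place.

A_1A_2 = (-6, -2, -5), A_1A_3 = (-15, -11, -5); a normal to P_1 is A_1A_2 × A_1A_3 = (-45, 45, 36).
Using A_1: P_1 has equation -45x + 45y + 36z = -126.
cos θ = |n₁·n₂| / (|n₁||n₂|) = |333| / (√5346 · √45).
θ = arccos(0.67893) ≈ 47.2°.

47.2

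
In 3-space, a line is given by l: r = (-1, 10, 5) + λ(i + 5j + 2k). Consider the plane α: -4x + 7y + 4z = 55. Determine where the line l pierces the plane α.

Substitute r = (-1, 10, 5) + t(1, 5, 2) into the plane: 94 + 39t = 55, so t = -1.
Intersection: (-1, 10, 5) + (-1)·(1, 5, 2) = (-2, 5, 3).

(-2, 5, 3)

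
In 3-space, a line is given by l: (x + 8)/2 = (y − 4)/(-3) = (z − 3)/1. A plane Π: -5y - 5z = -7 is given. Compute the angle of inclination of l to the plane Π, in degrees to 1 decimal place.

22.2

l has direction (2, -3, 1) through (-8, 4, 3).
sin θ = |n·v| / (|n||v|) = |10| / (√50 · √14) = 0.37796.
θ ≈ 22.2°.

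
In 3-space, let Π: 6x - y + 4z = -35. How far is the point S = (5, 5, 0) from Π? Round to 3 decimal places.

n·S − d = (6)·(5) + (-1)·(5) + (4)·(0) − (-35) = 60; |n| = √53.
Distance = |60| / √53 = 60/√53 ≈ 8.242.

8.242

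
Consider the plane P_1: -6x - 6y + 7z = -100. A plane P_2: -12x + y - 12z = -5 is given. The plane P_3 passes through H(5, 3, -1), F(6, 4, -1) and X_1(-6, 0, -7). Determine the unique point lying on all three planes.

(5, 7, -4)

HF = (1, 1, 0), HX_1 = (-11, -3, -6); a normal to P_3 is HF × HX_1 = (-6, 6, 8).
Using H: P_3 has equation -6x + 6y + 8z = -20.
Solving the 3×3 linear system -6x - 6y + 7z = -100, -12x + y - 12z = -5, -6x + 6y + 8z = -20 (e.g. by elimination or Cramer's rule, determinant = -1950) gives (5, 7, -4).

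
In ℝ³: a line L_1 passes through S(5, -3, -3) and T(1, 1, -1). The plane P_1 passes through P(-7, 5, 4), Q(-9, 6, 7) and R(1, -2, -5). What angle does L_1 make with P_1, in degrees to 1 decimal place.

7.8

A direction vector for L_1 is T − S = (-4, 4, 2).
PQ = (-2, 1, 3), PR = (8, -7, -9); a normal to P_1 is PQ × PR = (12, 6, 6).
Using P: P_1 has equation 12x + 6y + 6z = -30.
sin θ = |n·v| / (|n||v|) = |-12| / (√216 · √36) = 0.13608.
θ ≈ 7.8°.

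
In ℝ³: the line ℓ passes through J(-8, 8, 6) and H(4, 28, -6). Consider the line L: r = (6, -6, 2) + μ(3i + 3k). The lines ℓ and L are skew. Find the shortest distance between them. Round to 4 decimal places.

A direction vector for ℓ is H − J = (12, 20, -12).
Common perpendicular direction n = (12, 20, -12) × (3, 0, 3) = (60, -72, -60).
With w = (6, -6, 2) − (-8, 8, 6) = (14, -14, -4), w · n = 2088.
Distance = |w · n| / |n| = |2088| / √12384 ≈ 18.7629.

18.7629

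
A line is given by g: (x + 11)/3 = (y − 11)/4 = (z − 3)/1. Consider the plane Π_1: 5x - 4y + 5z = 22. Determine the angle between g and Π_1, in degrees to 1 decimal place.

5.5

g has direction (3, 4, 1) through (-11, 11, 3).
sin θ = |n·v| / (|n||v|) = |4| / (√66 · √26) = 0.09656.
θ ≈ 5.5°.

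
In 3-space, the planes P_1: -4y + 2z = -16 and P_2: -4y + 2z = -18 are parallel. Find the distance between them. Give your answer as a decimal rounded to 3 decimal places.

Same normal n = (0, -4, 2) with |n| = √20; distance = |-16 − (-18)| / |n| = 2/√20 ≈ 0.447.

0.447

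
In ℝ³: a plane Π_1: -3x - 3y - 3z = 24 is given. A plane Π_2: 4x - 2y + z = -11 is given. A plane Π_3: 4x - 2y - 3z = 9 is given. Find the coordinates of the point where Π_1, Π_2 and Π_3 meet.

(-2, -1, -5)

Solving the 3×3 linear system -3x - 3y - 3z = 24, 4x - 2y + z = -11, 4x - 2y - 3z = 9 (e.g. by elimination or Cramer's rule, determinant = -72) gives (-2, -1, -5).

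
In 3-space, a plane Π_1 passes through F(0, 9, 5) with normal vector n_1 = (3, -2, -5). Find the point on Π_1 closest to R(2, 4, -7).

Π_1: n_1·r = n_1·F gives 3x - 2y - 5z = -43.
Foot = R − λn with λ = (n·R − d)/|n|² = (33 − (-43))/38 = 2.
Foot = (2, 4, -7) − 2·(3, -2, -5) = (-4, 8, 3).

(-4, 8, 3)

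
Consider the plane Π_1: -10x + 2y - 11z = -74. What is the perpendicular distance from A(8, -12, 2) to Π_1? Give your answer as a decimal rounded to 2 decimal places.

3.47

n·A − d = (-10)·(8) + (2)·(-12) + (-11)·(2) − (-74) = -52; |n| = √225.
Distance = |-52| / √225 = 52/√225 ≈ 3.47.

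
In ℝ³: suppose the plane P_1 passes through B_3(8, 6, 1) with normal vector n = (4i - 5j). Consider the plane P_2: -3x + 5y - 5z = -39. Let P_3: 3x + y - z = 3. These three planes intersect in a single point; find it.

(3, 2, 8)

P_1: n·r = n·B_3 gives 4x - 5y = 2.
Solving the 3×3 linear system 4x - 5y = 2, -3x + 5y - 5z = -39, 3x + y - z = 3 (e.g. by elimination or Cramer's rule, determinant = 90) gives (3, 2, 8).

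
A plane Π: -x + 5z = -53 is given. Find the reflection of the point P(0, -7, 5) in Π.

λ = (n·P − d)/|n|² = (25 − (-53))/26 = 3.
Reflection = P − 2λn = (0, -7, 5) − 6·(-1, 0, 5) = (6, -7, -25).

(6, -7, -25)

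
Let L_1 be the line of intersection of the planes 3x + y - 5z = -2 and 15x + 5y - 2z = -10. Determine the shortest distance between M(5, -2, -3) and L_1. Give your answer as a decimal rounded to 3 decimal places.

5.612

Direction of L_1: (3, 1, -5) × (15, 5, -2) = (23, -69, 0).
A point on L_1: solving the two plane equations with x = 1 gives (1, -5, 0).
Taking (1, -5, 0) on L_1 with direction v = (23, -69, 0): w = M − (1, -5, 0) = (4, 3, -3), and w × v = (-207, -69, -345).
Distance = |w × v| / |v| = √166635 / √5290 ≈ 5.612.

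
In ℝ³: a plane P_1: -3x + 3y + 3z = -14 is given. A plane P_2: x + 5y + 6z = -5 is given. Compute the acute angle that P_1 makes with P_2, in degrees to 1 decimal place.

cos θ = |n₁·n₂| / (|n₁||n₂|) = |30| / (√27 · √62).
θ = arccos(0.73324) ≈ 42.8°.

42.8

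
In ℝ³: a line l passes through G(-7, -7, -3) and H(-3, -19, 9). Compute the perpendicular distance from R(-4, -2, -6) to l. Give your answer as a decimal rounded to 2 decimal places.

4.45

A direction vector for l is H − G = (4, -12, 12).
Taking (-7, -7, -3) on l with direction v = (4, -12, 12): w = R − (-7, -7, -3) = (3, 5, -3), and w × v = (24, -48, -56).
Distance = |w × v| / |v| = √6016 / √304 ≈ 4.45.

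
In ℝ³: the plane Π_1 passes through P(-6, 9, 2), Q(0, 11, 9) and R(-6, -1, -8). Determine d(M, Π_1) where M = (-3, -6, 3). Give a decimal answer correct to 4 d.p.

8.2243

PQ = (6, 2, 7), PR = (0, -10, -10); a normal to Π_1 is PQ × PR = (50, 60, -60).
Using P: Π_1 has equation 50x + 60y - 60z = 120.
n·M − d = (50)·(-3) + (60)·(-6) + (-60)·(3) − 120 = -810; |n| = √9700.
Distance = |-810| / √9700 = 810/√9700 ≈ 8.2243.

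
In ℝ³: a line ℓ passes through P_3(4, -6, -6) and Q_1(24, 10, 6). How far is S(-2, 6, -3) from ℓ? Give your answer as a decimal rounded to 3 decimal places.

A direction vector for ℓ is Q_1 − P_3 = (20, 16, 12).
Taking (4, -6, -6) on ℓ with direction v = (20, 16, 12): w = S − (4, -6, -6) = (-6, 12, 3), and w × v = (96, 132, -336).
Distance = |w × v| / |v| = √139536 / √800 ≈ 13.207.

13.207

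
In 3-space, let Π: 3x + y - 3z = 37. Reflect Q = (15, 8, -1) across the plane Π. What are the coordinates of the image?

(9, 6, 5)

λ = (n·Q − d)/|n|² = (56 − 37)/19 = 1.
Reflection = Q − 2λn = (15, 8, -1) − 2·(3, 1, -3) = (9, 6, 5).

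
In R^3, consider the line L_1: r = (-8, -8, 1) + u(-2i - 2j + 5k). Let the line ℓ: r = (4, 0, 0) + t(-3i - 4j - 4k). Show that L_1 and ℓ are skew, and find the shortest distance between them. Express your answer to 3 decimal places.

4.133

Common perpendicular direction n = (-2, -2, 5) × (-3, -4, -4) = (28, -23, 2).
With w = (4, 0, 0) − (-8, -8, 1) = (12, 8, -1), w · n = 150.
Since n ≠ 0 the lines are not parallel, and w · n = 150 ≠ 0 so they do not intersect; hence they are skew.
Distance = |w · n| / |n| = |150| / √1317 ≈ 4.133.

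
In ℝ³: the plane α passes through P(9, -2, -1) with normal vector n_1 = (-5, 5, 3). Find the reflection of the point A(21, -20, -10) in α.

α: n_1·r = n_1·P gives -5x + 5y + 3z = -58.
λ = (n·A − d)/|n|² = (-235 − (-58))/59 = -3.
Reflection = A − 2λn = (21, -20, -10) − (-6)·(-5, 5, 3) = (-9, 10, 8).

(-9, 10, 8)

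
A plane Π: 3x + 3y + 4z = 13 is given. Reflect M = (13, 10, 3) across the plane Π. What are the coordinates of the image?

(1, -2, -13)

λ = (n·M − d)/|n|² = (81 − 13)/34 = 2.
Reflection = M − 2λn = (13, 10, 3) − 4·(3, 3, 4) = (1, -2, -13).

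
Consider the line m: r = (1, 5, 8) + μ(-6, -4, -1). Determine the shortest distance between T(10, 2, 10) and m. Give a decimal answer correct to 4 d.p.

7.5810

Taking (1, 5, 8) on m with direction v = (-6, -4, -1): w = T − (1, 5, 8) = (9, -3, 2), and w × v = (11, -3, -54).
Distance = |w × v| / |v| = √3046 / √53 ≈ 7.5810.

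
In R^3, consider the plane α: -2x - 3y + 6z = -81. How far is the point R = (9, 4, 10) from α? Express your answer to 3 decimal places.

15.857

n·R − d = (-2)·(9) + (-3)·(4) + (6)·(10) − (-81) = 111; |n| = √49.
Distance = |111| / √49 = 111/√49 ≈ 15.857.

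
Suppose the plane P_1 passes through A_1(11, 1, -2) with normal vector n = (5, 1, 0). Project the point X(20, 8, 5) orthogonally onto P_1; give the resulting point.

(10, 6, 5)

P_1: n·r = n·A_1 gives 5x + y = 56.
Foot = X − λn with λ = (n·X − d)/|n|² = (108 − 56)/26 = 2.
Foot = (20, 8, 5) − 2·(5, 1, 0) = (10, 6, 5).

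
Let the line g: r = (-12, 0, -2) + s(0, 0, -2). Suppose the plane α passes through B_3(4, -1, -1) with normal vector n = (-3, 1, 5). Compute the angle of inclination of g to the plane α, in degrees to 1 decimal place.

α: n·r = n·B_3 gives -3x + y + 5z = -18.
sin θ = |n·v| / (|n||v|) = |-10| / (√35 · √4) = 0.84515.
θ ≈ 57.7°.

57.7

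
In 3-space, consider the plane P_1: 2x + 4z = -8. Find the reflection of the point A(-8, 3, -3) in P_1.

(-4, 3, 5)

λ = (n·A − d)/|n|² = (-28 − (-8))/20 = -1.
Reflection = A − 2λn = (-8, 3, -3) − (-2)·(2, 0, 4) = (-4, 3, 5).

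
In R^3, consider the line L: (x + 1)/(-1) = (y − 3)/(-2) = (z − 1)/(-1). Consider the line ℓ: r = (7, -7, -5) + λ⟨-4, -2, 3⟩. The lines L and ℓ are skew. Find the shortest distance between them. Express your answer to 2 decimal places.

L has direction (-1, -2, -1) through (-1, 3, 1).
Common perpendicular direction n = (-1, -2, -1) × (-4, -2, 3) = (-8, 7, -6).
With w = (7, -7, -5) − (-1, 3, 1) = (8, -10, -6), w · n = -98.
Distance = |w · n| / |n| = |-98| / √149 ≈ 8.03.

8.03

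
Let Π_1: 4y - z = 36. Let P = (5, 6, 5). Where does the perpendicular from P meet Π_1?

Foot = P − λn with λ = (n·P − d)/|n|² = (19 − 36)/17 = -1.
Foot = (5, 6, 5) − (-1)·(0, 4, -1) = (5, 10, 4).

(5, 10, 4)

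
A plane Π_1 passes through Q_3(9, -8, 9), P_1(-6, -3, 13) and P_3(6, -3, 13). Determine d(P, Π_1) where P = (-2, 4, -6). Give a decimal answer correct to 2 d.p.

19.21

Q_3P_1 = (-15, 5, 4), Q_3P_3 = (-3, 5, 4); a normal to Π_1 is Q_3P_1 × Q_3P_3 = (0, 48, -60).
Using Q_3: Π_1 has equation 48y - 60z = -924.
n·P − d = (0)·(-2) + (48)·(4) + (-60)·(-6) − (-924) = 1476; |n| = √5904.
Distance = |1476| / √5904 = 1476/√5904 ≈ 19.21.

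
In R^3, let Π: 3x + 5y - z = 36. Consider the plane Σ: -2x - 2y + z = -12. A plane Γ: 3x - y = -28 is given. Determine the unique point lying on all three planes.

Solving the 3×3 linear system 3x + 5y - z = 36, -2x - 2y + z = -12, 3x - y = -28 (e.g. by elimination or Cramer's rule, determinant = 10) gives (-6, 10, -4).

(-6, 10, -4)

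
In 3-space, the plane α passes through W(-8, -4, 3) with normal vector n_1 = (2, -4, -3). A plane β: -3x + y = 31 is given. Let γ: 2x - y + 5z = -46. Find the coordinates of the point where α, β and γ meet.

α: n_1·r = n_1·W gives 2x - 4y - 3z = -9.
Solving the 3×3 linear system 2x - 4y - 3z = -9, -3x + y = 31, 2x - y + 5z = -46 (e.g. by elimination or Cramer's rule, determinant = -53) gives (-10, 1, -5).

(-10, 1, -5)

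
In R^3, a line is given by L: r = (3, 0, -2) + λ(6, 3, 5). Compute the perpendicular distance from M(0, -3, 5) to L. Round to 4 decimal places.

8.1293

Taking (3, 0, -2) on L with direction v = (6, 3, 5): w = M − (3, 0, -2) = (-3, -3, 7), and w × v = (-36, 57, 9).
Distance = |w × v| / |v| = √4626 / √70 ≈ 8.1293.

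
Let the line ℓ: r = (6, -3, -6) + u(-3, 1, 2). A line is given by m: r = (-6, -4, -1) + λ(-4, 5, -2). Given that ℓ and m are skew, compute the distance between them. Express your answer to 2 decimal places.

4.80

Common perpendicular direction n = (-3, 1, 2) × (-4, 5, -2) = (-12, -14, -11).
With w = (-6, -4, -1) − (6, -3, -6) = (-12, -1, 5), w · n = 103.
Distance = |w · n| / |n| = |103| / √461 ≈ 4.80.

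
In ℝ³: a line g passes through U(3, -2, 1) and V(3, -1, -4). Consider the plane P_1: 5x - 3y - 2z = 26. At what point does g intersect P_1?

A direction vector for g is V − U = (0, 1, -5).
Substitute r = (3, -2, 1) + t(0, 1, -5) into the plane: 19 + 7t = 26, so t = 1.
Intersection: (3, -2, 1) + 1·(0, 1, -5) = (3, -1, -4).

(3, -1, -4)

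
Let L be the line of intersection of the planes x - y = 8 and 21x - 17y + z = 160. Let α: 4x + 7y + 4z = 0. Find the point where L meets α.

Direction of L: (1, -1, 0) × (21, -17, 1) = (-1, -1, 4).
A point on L: solving the two plane equations with x = 9 gives (9, 1, -12).
Substitute r = (9, 1, -12) + t(-1, -1, 4) into the plane: -5 + 5t = 0, so t = 1.
Intersection: (9, 1, -12) + 1·(-1, -1, 4) = (8, 0, -8).

(8, 0, -8)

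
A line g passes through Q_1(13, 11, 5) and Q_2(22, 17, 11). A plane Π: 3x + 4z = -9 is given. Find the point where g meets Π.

A direction vector for g is Q_2 − Q_1 = (9, 6, 6).
Substitute r = (13, 11, 5) + t(9, 6, 6) into the plane: 59 + 51t = -9, so t = -4/3.
Intersection: (13, 11, 5) + (-4/3)·(9, 6, 6) = (1, 3, -3).

(1, 3, -3)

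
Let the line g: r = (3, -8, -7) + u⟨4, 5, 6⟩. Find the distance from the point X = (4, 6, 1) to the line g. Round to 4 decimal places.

Taking (3, -8, -7) on g with direction v = (4, 5, 6): w = X − (3, -8, -7) = (1, 14, 8), and w × v = (44, 26, -51).
Distance = |w × v| / |v| = √5213 / √77 ≈ 8.2281.

8.2281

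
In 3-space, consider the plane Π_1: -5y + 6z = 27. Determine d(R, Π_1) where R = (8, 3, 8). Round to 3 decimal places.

0.768

n·R − d = (0)·(8) + (-5)·(3) + (6)·(8) − 27 = 6; |n| = √61.
Distance = |6| / √61 = 6/√61 ≈ 0.768.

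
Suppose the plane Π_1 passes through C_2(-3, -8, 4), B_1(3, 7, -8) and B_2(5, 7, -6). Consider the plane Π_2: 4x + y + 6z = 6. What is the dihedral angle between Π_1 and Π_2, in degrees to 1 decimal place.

C_2B_1 = (6, 15, -12), C_2B_2 = (8, 15, -10); a normal to Π_1 is C_2B_1 × C_2B_2 = (30, -36, -30).
Using C_2: Π_1 has equation 30x - 36y - 30z = 78.
cos θ = |n₁·n₂| / (|n₁||n₂|) = |-96| / (√3096 · √53).
θ = arccos(0.23699) ≈ 76.3°.

76.3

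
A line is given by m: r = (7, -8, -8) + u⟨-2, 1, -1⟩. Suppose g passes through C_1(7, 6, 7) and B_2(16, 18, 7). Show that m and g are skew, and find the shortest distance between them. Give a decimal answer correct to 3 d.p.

A direction vector for g is B_2 − C_1 = (9, 12, 0).
Common perpendicular direction n = (-2, 1, -1) × (9, 12, 0) = (12, -9, -33).
With w = (7, 6, 7) − (7, -8, -8) = (0, 14, 15), w · n = -621.
Since n ≠ 0 the lines are not parallel, and w · n = -621 ≠ 0 so they do not intersect; hence they are skew.
Distance = |w · n| / |n| = |-621| / √1314 ≈ 17.131.

17.131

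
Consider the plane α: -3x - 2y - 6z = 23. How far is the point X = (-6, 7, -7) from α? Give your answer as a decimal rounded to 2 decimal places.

n·X − d = (-3)·(-6) + (-2)·(7) + (-6)·(-7) − 23 = 23; |n| = √49.
Distance = |23| / √49 = 23/√49 ≈ 3.29.

3.29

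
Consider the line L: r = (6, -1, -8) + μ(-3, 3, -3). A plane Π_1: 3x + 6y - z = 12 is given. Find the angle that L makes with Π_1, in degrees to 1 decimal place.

sin θ = |n·v| / (|n||v|) = |12| / (√46 · √27) = 0.34050.
θ ≈ 19.9°.

19.9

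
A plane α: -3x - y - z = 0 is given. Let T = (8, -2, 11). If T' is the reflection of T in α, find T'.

λ = (n·T − d)/|n|² = (-33 − 0)/11 = -3.
Reflection = T − 2λn = (8, -2, 11) − (-6)·(-3, -1, -1) = (-10, -8, 5).

(-10, -8, 5)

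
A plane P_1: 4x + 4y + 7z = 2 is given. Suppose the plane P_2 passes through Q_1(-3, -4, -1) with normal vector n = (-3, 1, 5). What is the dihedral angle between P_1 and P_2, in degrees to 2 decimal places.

59.53

P_2: n·r = n·Q_1 gives -3x + y + 5z = 0.
cos θ = |n₁·n₂| / (|n₁||n₂|) = |27| / (√81 · √35).
θ = arccos(0.50709) ≈ 59.53°.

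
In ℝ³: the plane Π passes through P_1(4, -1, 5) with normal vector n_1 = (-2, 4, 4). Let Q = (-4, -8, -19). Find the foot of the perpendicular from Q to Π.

(-10, 4, -7)

Π: n_1·r = n_1·P_1 gives -2x + 4y + 4z = 8.
Foot = Q − λn with λ = (n·Q − d)/|n|² = (-100 − 8)/36 = -3.
Foot = (-4, -8, -19) − (-3)·(-2, 4, 4) = (-10, 4, -7).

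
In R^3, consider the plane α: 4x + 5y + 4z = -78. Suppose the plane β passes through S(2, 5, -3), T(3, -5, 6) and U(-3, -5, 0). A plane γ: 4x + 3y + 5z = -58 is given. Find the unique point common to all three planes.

ST = (1, -10, 9), SU = (-5, -10, 3); a normal to β is ST × SU = (60, -48, -60).
Using S: β has equation 60x - 48y - 60z = 60.
Solving the 3×3 linear system 4x + 5y + 4z = -78, 60x - 48y - 60z = 60, 4x + 3y + 5z = -58 (e.g. by elimination or Cramer's rule, determinant = -1452) gives (-7, -10, 0).

(-7, -10, 0)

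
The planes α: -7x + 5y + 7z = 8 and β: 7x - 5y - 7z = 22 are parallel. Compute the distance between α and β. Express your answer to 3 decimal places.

2.705

Rescale β by 1/(-1): -7x + 5y + 7z = -22. Then distance = |8 − (-22)| / √123 ≈ 2.705.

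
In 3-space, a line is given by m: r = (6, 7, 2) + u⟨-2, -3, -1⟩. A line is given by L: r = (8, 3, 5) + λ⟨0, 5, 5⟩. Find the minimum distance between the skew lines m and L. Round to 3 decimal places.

Common perpendicular direction n = (-2, -3, -1) × (0, 5, 5) = (-10, 10, -10).
With w = (8, 3, 5) − (6, 7, 2) = (2, -4, 3), w · n = -90.
Distance = |w · n| / |n| = |-90| / √300 ≈ 5.196.

5.196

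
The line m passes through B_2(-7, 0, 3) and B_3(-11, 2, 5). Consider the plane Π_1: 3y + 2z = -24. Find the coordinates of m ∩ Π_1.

A direction vector for m is B_3 − B_2 = (-4, 2, 2).
Substitute r = (-7, 0, 3) + t(-4, 2, 2) into the plane: 6 + 10t = -24, so t = -3.
Intersection: (-7, 0, 3) + (-3)·(-4, 2, 2) = (5, -6, -3).

(5, -6, -3)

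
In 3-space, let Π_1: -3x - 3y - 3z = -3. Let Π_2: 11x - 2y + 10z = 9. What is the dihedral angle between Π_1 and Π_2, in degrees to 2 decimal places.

cos θ = |n₁·n₂| / (|n₁||n₂|) = |-57| / (√27 · √225).
θ = arccos(0.73131) ≈ 43.00°.

43.00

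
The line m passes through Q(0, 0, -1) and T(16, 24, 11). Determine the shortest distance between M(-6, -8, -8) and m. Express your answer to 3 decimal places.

A direction vector for m is T − Q = (16, 24, 12).
Taking (0, 0, -1) on m with direction v = (16, 24, 12): w = M − (0, 0, -1) = (-6, -8, -7), and w × v = (72, -40, -16).
Distance = |w × v| / |v| = √7040 / √976 ≈ 2.686.

2.686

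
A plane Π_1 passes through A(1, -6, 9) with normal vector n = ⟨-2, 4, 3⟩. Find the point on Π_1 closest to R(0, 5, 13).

(4, -3, 7)

Π_1: n·r = n·A gives -2x + 4y + 3z = 1.
Foot = R − λn with λ = (n·R − d)/|n|² = (59 − 1)/29 = 2.
Foot = (0, 5, 13) − 2·(-2, 4, 3) = (4, -3, 7).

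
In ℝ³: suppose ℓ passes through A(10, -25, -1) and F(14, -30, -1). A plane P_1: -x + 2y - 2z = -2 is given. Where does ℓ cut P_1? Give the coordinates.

(-6, -5, -1)

A direction vector for ℓ is F − A = (4, -5, 0).
Substitute r = (10, -25, -1) + t(4, -5, 0) into the plane: -58 + (-14)t = -2, so t = -4.
Intersection: (10, -25, -1) + (-4)·(4, -5, 0) = (-6, -5, -1).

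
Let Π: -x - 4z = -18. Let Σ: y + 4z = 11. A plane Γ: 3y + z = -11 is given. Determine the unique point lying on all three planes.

Solving the 3×3 linear system -x - 4z = -18, y + 4z = 11, 3y + z = -11 (e.g. by elimination or Cramer's rule, determinant = 11) gives (2, -5, 4).

(2, -5, 4)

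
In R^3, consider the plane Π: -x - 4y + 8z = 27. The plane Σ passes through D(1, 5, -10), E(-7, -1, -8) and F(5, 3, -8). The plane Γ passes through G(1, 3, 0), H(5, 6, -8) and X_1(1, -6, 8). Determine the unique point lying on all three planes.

(9, -9, 0)

DE = (-8, -6, 2), DF = (4, -2, 2); a normal to Σ is DE × DF = (-8, 24, 40).
Using D: Σ has equation -8x + 24y + 40z = -288.
GH = (4, 3, -8), GX_1 = (0, -9, 8); a normal to Γ is GH × GX_1 = (-48, -32, -36).
Using G: Γ has equation -48x - 32y - 36z = -144.
Solving the 3×3 linear system -x - 4y + 8z = 27, -8x + 24y + 40z = -288, -48x - 32y - 36z = -144 (e.g. by elimination or Cramer's rule, determinant = 19680) gives (9, -9, 0).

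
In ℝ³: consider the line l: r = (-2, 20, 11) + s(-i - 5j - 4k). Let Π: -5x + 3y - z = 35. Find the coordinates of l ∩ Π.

Substitute r = (-2, 20, 11) + t(-1, -5, -4) into the plane: 59 + (-6)t = 35, so t = 4.
Intersection: (-2, 20, 11) + 4·(-1, -5, -4) = (-6, 0, -5).

(-6, 0, -5)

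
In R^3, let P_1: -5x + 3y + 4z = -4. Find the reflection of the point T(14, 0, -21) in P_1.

(-16, 18, 3)

λ = (n·T − d)/|n|² = (-154 − (-4))/50 = -3.
Reflection = T − 2λn = (14, 0, -21) − (-6)·(-5, 3, 4) = (-16, 18, 3).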